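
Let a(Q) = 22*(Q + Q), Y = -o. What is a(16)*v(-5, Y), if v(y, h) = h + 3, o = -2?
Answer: 3520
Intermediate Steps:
Y = 2 (Y = -1*(-2) = 2)
a(Q) = 44*Q (a(Q) = 22*(2*Q) = 44*Q)
v(y, h) = 3 + h
a(16)*v(-5, Y) = (44*16)*(3 + 2) = 704*5 = 3520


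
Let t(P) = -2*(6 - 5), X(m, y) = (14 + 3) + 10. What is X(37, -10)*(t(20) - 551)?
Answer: -14931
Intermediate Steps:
X(m, y) = 27 (X(m, y) = 17 + 10 = 27)
t(P) = -2 (t(P) = -2*1 = -2)
X(37, -10)*(t(20) - 551) = 27*(-2 - 551) = 27*(-553) = -14931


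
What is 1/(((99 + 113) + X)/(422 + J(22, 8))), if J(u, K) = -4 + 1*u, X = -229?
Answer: -440/17 ≈ -25.882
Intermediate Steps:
J(u, K) = -4 + u
1/(((99 + 113) + X)/(422 + J(22, 8))) = 1/(((99 + 113) - 229)/(422 + (-4 + 22))) = 1/((212 - 229)/(422 + 18)) = 1/(-17/440) = -440/17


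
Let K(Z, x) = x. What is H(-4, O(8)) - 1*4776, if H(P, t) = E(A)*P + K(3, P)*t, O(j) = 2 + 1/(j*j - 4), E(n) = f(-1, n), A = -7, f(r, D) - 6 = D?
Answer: -71701/15 ≈ -4780.1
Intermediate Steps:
f(r, D) = 6 + D
E(n) = 6 + n
O(j) = 2 + 1/(-4 + j²) (O(j) = 2 + 1/(j² - 4) = 2 + 1/(-4 + j²))
H(P, t) = -P + P*t (H(P, t) = (6 - 7)*P + P*t = -P + P*t)
H(-4, O(8)) - 1*4776 = -4*(-1 + (-7 + 2*8²)/(-4 + 8²)) - 1*4776 = -4*(-1 + (-7 + 2*64)/(-4 + 64)) - 4776 = -4*(-1 + (-7 + 128)/60) - 4776 = -4*(-1 + (1/60)*121) - 4776 = -4*(-1 + 121/60) - 4776 = -4*61/60 - 4776 = -61/15 - 4776 = -71701/15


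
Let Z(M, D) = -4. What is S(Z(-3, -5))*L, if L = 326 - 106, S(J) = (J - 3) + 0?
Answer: -1540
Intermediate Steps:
S(J) = -3 + J (S(J) = (-3 + J) + 0 = -3 + J)
L = 220
S(Z(-3, -5))*L = (-3 - 4)*220 = -7*220 = -1540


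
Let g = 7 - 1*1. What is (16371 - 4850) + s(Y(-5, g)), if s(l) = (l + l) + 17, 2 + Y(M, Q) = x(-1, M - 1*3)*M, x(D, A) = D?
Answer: 11544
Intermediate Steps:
g = 6 (g = 7 - 1 = 6)
Y(M, Q) = -2 - M
s(l) = 17 + 2*l (s(l) = 2*l + 17 = 17 + 2*l)
(16371 - 4850) + s(Y(-5, g)) = (16371 - 4850) + (17 + 2*(-2 - 1*(-5))) = 11521 + (17 + 2*(-2 + 5)) = 11521 + (17 + 2*3) = 11521 + (17 + 6) = 11521 + 23 = 11544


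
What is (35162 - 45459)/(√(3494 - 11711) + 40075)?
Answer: -412652275/1606013842 + 30891*I*√913/1606013842 ≈ -0.25694 + 0.00058119*I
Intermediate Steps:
(35162 - 45459)/(√(3494 - 11711) + 40075) = -10297/(√(-8217) + 40075) = -10297/(3*I*√913 + 40075) = -10297/(40075 + 3*I*√913)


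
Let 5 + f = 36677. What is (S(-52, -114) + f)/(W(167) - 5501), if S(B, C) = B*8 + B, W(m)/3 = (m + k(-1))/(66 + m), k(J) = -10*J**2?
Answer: -4217766/640631 ≈ -6.5838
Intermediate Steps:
f = 36672 (f = -5 + 36677 = 36672)
W(m) = 3*(-10 + m)/(66 + m) (W(m) = 3*((m - 10*(-1)**2)/(66 + m)) = 3*((m - 10*1)/(66 + m)) = 3*((m - 10)/(66 + m)) = 3*((-10 + m)/(66 + m)) = 3*(-10 + m)/(66 + m))
S(B, C) = 9*B (S(B, C) = 8*B + B = 9*B)
(S(-52, -114) + f)/(W(167) - 5501) = (9*(-52) + 36672)/(3*(-10 + 167)/(66 + 167) - 5501) = (-468 + 36672)/(3*157/233 - 5501) = 36204/(3*(1/233)*157 - 5501) = 36204/(471/233 - 5501) = 36204/(-1281262/233) = 36204*(-233/1281262) = -4217766/640631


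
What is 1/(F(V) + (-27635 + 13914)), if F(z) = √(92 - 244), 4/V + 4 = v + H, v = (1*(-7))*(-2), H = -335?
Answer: -13721/188265993 - 2*I*√38/188265993 ≈ -7.2881e-5 - 6.5486e-8*I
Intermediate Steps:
v = 14 (v = -7*(-2) = 14)
V = -4/325 (V = 4/(-4 + (14 - 335)) = 4/(-4 - 321) = 4/(-325) = 4*(-1/325) = -4/325 ≈ -0.012308)
F(z) = 2*I*√38 (F(z) = √(-152) = 2*I*√38)
1/(F(V) + (-27635 + 13914)) = 1/(2*I*√38 + (-27635 + 13914)) = 1/(2*I*√38 - 13721) = 1/(-13721 + 2*I*√38)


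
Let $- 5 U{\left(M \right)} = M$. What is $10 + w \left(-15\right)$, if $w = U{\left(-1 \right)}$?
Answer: $7$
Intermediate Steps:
$U{\left(M \right)} = - \frac{M}{5}$
$w = \frac{1}{5}$ ($w = \left(- \frac{1}{5}\right) \left(-1\right) = \frac{1}{5} \approx 0.2$)
$10 + w \left(-15\right) = 10 + \frac{1}{5} \left(-15\right) = 10 - 3 = 7$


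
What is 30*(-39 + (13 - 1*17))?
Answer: -1290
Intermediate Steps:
30*(-39 + (13 - 1*17)) = 30*(-39 + (13 - 17)) = 30*(-39 - 4) = 30*(-43) = -1290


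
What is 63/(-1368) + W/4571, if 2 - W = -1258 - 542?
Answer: 241907/694792 ≈ 0.34817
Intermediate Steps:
W = 1802 (W = 2 - (-1258 - 542) = 2 - 1*(-1800) = 2 + 1800 = 1802)
63/(-1368) + W/4571 = 63/(-1368) + 1802/4571 = 63*(-1/1368) + 1802*(1/4571) = -7/152 + 1802/4571 = 241907/694792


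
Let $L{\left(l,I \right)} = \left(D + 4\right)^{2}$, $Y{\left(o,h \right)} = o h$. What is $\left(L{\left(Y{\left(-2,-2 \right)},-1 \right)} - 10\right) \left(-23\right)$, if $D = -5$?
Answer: $207$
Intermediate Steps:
$Y{\left(o,h \right)} = h o$
$L{\left(l,I \right)} = 1$ ($L{\left(l,I \right)} = \left(-5 + 4\right)^{2} = \left(-1\right)^{2} = 1$)
$\left(L{\left(Y{\left(-2,-2 \right)},-1 \right)} - 10\right) \left(-23\right) = \left(1 - 10\right) \left(-23\right) = \left(-9\right) \left(-23\right) = 207$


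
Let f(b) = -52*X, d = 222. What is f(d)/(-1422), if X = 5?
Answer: 130/711 ≈ 0.18284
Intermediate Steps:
f(b) = -260 (f(b) = -52*5 = -260)
f(d)/(-1422) = -260/(-1422) = -260*(-1/1422) = 130/711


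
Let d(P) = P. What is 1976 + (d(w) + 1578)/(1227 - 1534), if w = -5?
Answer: 605059/307 ≈ 1970.9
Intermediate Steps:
1976 + (d(w) + 1578)/(1227 - 1534) = 1976 + (-5 + 1578)/(1227 - 1534) = 1976 + 1573/(-307) = 1976 + 1573*(-1/307) = 1976 - 1573/307 = 605059/307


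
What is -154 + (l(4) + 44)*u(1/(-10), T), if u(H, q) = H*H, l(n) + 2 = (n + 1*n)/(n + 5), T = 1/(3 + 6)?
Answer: -69107/450 ≈ -153.57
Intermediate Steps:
T = ⅑ (T = 1/9 = ⅑ ≈ 0.11111)
l(n) = -2 + 2*n/(5 + n) (l(n) = -2 + (n + 1*n)/(n + 5) = -2 + (n + n)/(5 + n) = -2 + (2*n)/(5 + n) = -2 + 2*n/(5 + n))
u(H, q) = H²
-154 + (l(4) + 44)*u(1/(-10), T) = -154 + (-10/(5 + 4) + 44)*(1/(-10))² = -154 + (-10/9 + 44)*(-⅒)² = -154 + (-10*⅑ + 44)*(1/100) = -154 + (-10/9 + 44)*(1/100) = -154 + (386/9)*(1/100) = -154 + 193/450 = -69107/450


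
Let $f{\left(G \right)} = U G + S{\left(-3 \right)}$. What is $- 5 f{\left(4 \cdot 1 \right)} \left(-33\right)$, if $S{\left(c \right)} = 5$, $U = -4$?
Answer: $-1815$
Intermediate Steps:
$f{\left(G \right)} = 5 - 4 G$ ($f{\left(G \right)} = - 4 G + 5 = 5 - 4 G$)
$- 5 f{\left(4 \cdot 1 \right)} \left(-33\right) = - 5 \left(5 - 4 \cdot 4 \cdot 1\right) \left(-33\right) = - 5 \left(5 - 16\right) \left(-33\right) = \left(-5\right) \left(-11\right) \left(-33\right) = 55 \left(-33\right) = -1815$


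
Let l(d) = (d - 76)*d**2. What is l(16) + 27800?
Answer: 12440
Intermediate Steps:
l(d) = d**2*(-76 + d) (l(d) = (-76 + d)*d**2 = d**2*(-76 + d))
l(16) + 27800 = 16**2*(-76 + 16) + 27800 = 256*(-60) + 27800 = -15360 + 27800 = 12440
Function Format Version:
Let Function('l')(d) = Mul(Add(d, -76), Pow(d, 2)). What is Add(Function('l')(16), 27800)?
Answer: 12440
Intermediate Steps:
Function('l')(d) = Mul(Pow(d, 2), Add(-76, d)) (Function('l')(d) = Mul(Add(-76, d), Pow(d, 2)) = Mul(Pow(d, 2), Add(-76, d)))
Add(Function('l')(16), 27800) = Add(Mul(Pow(16, 2), Add(-76, 16)), 27800) = Add(Mul(256, -60), 27800) = Add(-15360, 27800) = 12440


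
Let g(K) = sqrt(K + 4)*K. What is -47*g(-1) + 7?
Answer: 7 + 47*sqrt(3) ≈ 88.406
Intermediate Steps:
g(K) = K*sqrt(4 + K) (g(K) = sqrt(4 + K)*K = K*sqrt(4 + K))
-47*g(-1) + 7 = -(-47)*sqrt(4 - 1) + 7 = -(-47)*sqrt(3) + 7 = 47*sqrt(3) + 7 = 7 + 47*sqrt(3)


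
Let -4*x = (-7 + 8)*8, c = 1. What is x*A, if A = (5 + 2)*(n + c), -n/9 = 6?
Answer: 742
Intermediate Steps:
x = -2 (x = -(-7 + 8)*8/4 = -8/4 = -¼*8 = -2)
n = -54 (n = -9*6 = -54)
A = -371 (A = (5 + 2)*(-54 + 1) = 7*(-53) = -371)
x*A = -2*(-371) = 742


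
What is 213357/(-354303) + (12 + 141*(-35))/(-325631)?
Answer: -22577139866/38457346731 ≈ -0.58707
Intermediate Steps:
213357/(-354303) + (12 + 141*(-35))/(-325631) = 213357*(-1/354303) + (12 - 4935)*(-1/325631) = -71119/118101 - 4923*(-1/325631) = -71119/118101 + 4923/325631 = -22577139866/38457346731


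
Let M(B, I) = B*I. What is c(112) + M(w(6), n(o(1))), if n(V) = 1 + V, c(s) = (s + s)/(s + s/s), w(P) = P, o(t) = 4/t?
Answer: 3614/113 ≈ 31.982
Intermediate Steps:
c(s) = 2*s/(1 + s) (c(s) = (2*s)/(s + 1) = (2*s)/(1 + s) = 2*s/(1 + s))
c(112) + M(w(6), n(o(1))) = 2*112/(1 + 112) + 6*(1 + 4/1) = 2*112/113 + 6*(1 + 4*1) = 2*112*(1/113) + 6*(1 + 4) = 224/113 + 6*5 = 224/113 + 30 = 3614/113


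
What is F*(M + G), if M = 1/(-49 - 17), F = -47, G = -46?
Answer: 142739/66 ≈ 2162.7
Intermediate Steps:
M = -1/66 (M = 1/(-66) = -1/66 ≈ -0.015152)
F*(M + G) = -47*(-1/66 - 46) = -47*(-3037/66) = 142739/66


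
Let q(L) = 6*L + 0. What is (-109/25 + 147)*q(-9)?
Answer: -192564/25 ≈ -7702.6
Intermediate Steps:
q(L) = 6*L
(-109/25 + 147)*q(-9) = (-109/25 + 147)*(6*(-9)) = (-109*1/25 + 147)*(-54) = (-109/25 + 147)*(-54) = (3566/25)*(-54) = -192564/25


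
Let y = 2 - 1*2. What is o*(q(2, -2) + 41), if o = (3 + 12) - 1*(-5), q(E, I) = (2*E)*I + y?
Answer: 660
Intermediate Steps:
y = 0 (y = 2 - 2 = 0)
q(E, I) = 2*E*I (q(E, I) = (2*E)*I + 0 = 2*E*I + 0 = 2*E*I)
o = 20 (o = 15 + 5 = 20)
o*(q(2, -2) + 41) = 20*(2*2*(-2) + 41) = 20*(-8 + 41) = 20*33 = 660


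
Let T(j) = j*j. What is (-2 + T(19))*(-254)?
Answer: -91186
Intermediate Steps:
T(j) = j²
(-2 + T(19))*(-254) = (-2 + 19²)*(-254) = (-2 + 361)*(-254) = 359*(-254) = -91186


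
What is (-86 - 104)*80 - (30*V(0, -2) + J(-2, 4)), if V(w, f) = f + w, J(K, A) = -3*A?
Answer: -15128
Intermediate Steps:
(-86 - 104)*80 - (30*V(0, -2) + J(-2, 4)) = (-86 - 104)*80 - (30*(-2 + 0) - 3*4) = -190*80 - (30*(-2) - 12) = -15200 - (-60 - 12) = -15200 - 1*(-72) = -15200 + 72 = -15128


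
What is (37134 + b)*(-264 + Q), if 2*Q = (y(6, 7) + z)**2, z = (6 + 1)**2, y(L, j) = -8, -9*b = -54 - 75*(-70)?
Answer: 63224755/3 ≈ 2.1075e+7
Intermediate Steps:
b = -1732/3 (b = -(-54 - 75*(-70))/9 = -(-54 + 5250)/9 = -1/9*5196 = -1732/3 ≈ -577.33)
z = 49 (z = 7**2 = 49)
Q = 1681/2 (Q = (-8 + 49)**2/2 = (1/2)*41**2 = (1/2)*1681 = 1681/2 ≈ 840.50)
(37134 + b)*(-264 + Q) = (37134 - 1732/3)*(-264 + 1681/2) = (109670/3)*(1153/2) = 63224755/3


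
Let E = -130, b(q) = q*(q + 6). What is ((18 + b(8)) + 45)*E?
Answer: -22750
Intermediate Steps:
b(q) = q*(6 + q)
((18 + b(8)) + 45)*E = ((18 + 8*(6 + 8)) + 45)*(-130) = ((18 + 8*14) + 45)*(-130) = ((18 + 112) + 45)*(-130) = (130 + 45)*(-130) = 175*(-130) = -22750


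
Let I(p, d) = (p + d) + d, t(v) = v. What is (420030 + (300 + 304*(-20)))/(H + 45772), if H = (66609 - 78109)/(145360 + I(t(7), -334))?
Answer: 29970780375/3311575564 ≈ 9.0503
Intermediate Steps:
I(p, d) = p + 2*d (I(p, d) = (d + p) + d = p + 2*d)
H = -11500/144699 (H = (66609 - 78109)/(145360 + (7 + 2*(-334))) = -11500/(145360 + (7 - 668)) = -11500/(145360 - 661) = -11500/144699 ≈ -0.079475)
(420030 + (300 + 304*(-20)))/(H + 45772) = (420030 + (300 + 304*(-20)))/(-11500/144699 + 45772) = (420030 + (300 - 6080))/(6623151128/144699) = (420030 - 5780)*(144699/6623151128) = 414250*(144699/6623151128) = 29970780375/3311575564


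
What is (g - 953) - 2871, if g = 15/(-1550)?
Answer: -1185443/310 ≈ -3824.0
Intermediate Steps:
g = -3/310 (g = 15*(-1/1550) = -3/310 ≈ -0.0096774)
(g - 953) - 2871 = (-3/310 - 953) - 2871 = -295433/310 - 2871 = -1185443/310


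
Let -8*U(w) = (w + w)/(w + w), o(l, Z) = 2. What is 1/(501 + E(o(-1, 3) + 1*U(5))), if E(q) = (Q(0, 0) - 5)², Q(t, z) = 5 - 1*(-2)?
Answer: 1/505 ≈ 0.0019802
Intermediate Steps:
Q(t, z) = 7 (Q(t, z) = 5 + 2 = 7)
U(w) = -⅛ (U(w) = -(w + w)/(8*(w + w)) = -2*w/(8*(2*w)) = -2*w*1/(2*w)/8 = -⅛*1 = -⅛)
E(q) = 4 (E(q) = (7 - 5)² = 2² = 4)
1/(501 + E(o(-1, 3) + 1*U(5))) = 1/(501 + 4) = 1/505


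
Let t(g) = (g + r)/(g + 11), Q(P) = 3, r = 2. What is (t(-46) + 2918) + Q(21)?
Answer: 102279/35 ≈ 2922.3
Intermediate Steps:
t(g) = (2 + g)/(11 + g) (t(g) = (g + 2)/(g + 11) = (2 + g)/(11 + g))
(t(-46) + 2918) + Q(21) = ((2 - 46)/(11 - 46) + 2918) + 3 = (-44/(-35) + 2918) + 3 = (-1/35*(-44) + 2918) + 3 = (44/35 + 2918) + 3 = 102174/35 + 3 = 102279/35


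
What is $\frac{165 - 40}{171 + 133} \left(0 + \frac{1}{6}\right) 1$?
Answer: $\frac{125}{1824} \approx 0.068531$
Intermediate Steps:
$\frac{165 - 40}{171 + 133} \left(0 + \frac{1}{6}\right) 1 = \frac{125}{304} \left(0 + \frac{1}{6}\right) 1 = 125 \cdot \frac{1}{304} \cdot \frac{1}{6} \cdot 1 = \frac{125}{304} \cdot \frac{1}{6} = \frac{125}{1824}$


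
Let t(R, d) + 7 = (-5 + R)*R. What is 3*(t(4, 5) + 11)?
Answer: 0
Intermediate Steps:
t(R, d) = -7 + R*(-5 + R) (t(R, d) = -7 + (-5 + R)*R = -7 + R*(-5 + R))
3*(t(4, 5) + 11) = 3*((-7 + 4² - 5*4) + 11) = 3*((-7 + 16 - 20) + 11) = 3*(-11 + 11) = 3*0 = 0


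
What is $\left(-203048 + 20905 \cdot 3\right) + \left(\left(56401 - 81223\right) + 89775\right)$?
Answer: $-75380$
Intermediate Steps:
$\left(-203048 + 20905 \cdot 3\right) + \left(\left(56401 - 81223\right) + 89775\right) = \left(-203048 + 62715\right) + \left(-24822 + 89775\right) = -140333 + 64953 = -75380$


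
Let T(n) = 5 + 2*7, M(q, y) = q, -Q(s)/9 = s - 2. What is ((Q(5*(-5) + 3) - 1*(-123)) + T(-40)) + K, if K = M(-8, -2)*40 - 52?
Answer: -14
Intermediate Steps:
Q(s) = 18 - 9*s (Q(s) = -9*(s - 2) = -9*(-2 + s) = 18 - 9*s)
T(n) = 19 (T(n) = 5 + 14 = 19)
K = -372 (K = -8*40 - 52 = -320 - 52 = -372)
((Q(5*(-5) + 3) - 1*(-123)) + T(-40)) + K = (((18 - 9*(5*(-5) + 3)) - 1*(-123)) + 19) - 372 = (((18 - 9*(-25 + 3)) + 123) + 19) - 372 = (((18 - 9*(-22)) + 123) + 19) - 372 = (((18 + 198) + 123) + 19) - 372 = ((216 + 123) + 19) - 372 = (339 + 19) - 372 = 358 - 372 = -14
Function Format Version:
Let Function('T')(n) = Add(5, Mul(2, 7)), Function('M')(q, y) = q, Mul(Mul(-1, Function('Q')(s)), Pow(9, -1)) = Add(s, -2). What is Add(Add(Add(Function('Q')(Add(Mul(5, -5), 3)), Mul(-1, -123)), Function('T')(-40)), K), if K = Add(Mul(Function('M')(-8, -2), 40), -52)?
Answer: -14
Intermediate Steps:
Function('Q')(s) = Add(18, Mul(-9, s)) (Function('Q')(s) = Mul(-9, Add(s, -2)) = Mul(-9, Add(-2, s)) = Add(18, Mul(-9, s)))
Function('T')(n) = 19 (Function('T')(n) = Add(5, 14) = 19)
K = -372 (K = Add(Mul(-8, 40), -52) = Add(-320, -52) = -372)
Add(Add(Add(Function('Q')(Add(Mul(5, -5), 3)), Mul(-1, -123)), Function('T')(-40)), K) = Add(Add(Add(Add(18, Mul(-9, Add(Mul(5, -5), 3))), Mul(-1, -123)), 19), -372) = Add(Add(Add(Add(18, Mul(-9, Add(-25, 3))), 123), 19), -372) = Add(Add(Add(Add(18, Mul(-9, -22)), 123), 19), -372) = Add(Add(Add(Add(18, 198), 123), 19), -372) = Add(Add(Add(216, 123), 19), -372) = Add(Add(339, 19), -372) = Add(358, -372) = -14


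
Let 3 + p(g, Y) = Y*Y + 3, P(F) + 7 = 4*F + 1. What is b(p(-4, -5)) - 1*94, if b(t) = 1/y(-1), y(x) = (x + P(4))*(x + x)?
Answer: -1693/18 ≈ -94.056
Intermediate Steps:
P(F) = -6 + 4*F (P(F) = -7 + (4*F + 1) = -7 + (1 + 4*F) = -6 + 4*F)
y(x) = 2*x*(10 + x) (y(x) = (x + (-6 + 4*4))*(x + x) = (x + (-6 + 16))*(2*x) = (x + 10)*(2*x) = (10 + x)*(2*x) = 2*x*(10 + x))
p(g, Y) = Y² (p(g, Y) = -3 + (Y*Y + 3) = -3 + (Y² + 3) = -3 + (3 + Y²) = Y²)
b(t) = -1/18 (b(t) = 1/(2*(-1)*(10 - 1)) = 1/(2*(-1)*9) = 1/(-18) = -1/18)
b(p(-4, -5)) - 1*94 = -1/18 - 1*94 = -1/18 - 94 = -1693/18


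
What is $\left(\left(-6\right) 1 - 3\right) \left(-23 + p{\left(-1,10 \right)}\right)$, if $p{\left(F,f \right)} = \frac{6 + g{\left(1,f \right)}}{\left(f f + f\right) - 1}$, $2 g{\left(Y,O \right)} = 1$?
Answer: $\frac{45009}{218} \approx 206.46$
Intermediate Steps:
$g{\left(Y,O \right)} = \frac{1}{2}$ ($g{\left(Y,O \right)} = \frac{1}{2} \cdot 1 = \frac{1}{2}$)
$p{\left(F,f \right)} = \frac{13}{2 \left(-1 + f + f^{2}\right)}$ ($p{\left(F,f \right)} = \frac{6 + \frac{1}{2}}{\left(f f + f\right) - 1} = \frac{13}{2 \left(\left(f^{2} + f\right) - 1\right)} = \frac{13}{2 \left(\left(f + f^{2}\right) - 1\right)} = \frac{13}{2 \left(-1 + f + f^{2}\right)}$)
$\left(\left(-6\right) 1 - 3\right) \left(-23 + p{\left(-1,10 \right)}\right) = \left(\left(-6\right) 1 - 3\right) \left(-23 + \frac{13}{2 \left(-1 + 10 + 10^{2}\right)}\right) = \left(-6 - 3\right) \left(-23 + \frac{13}{2 \left(-1 + 10 + 100\right)}\right) = - 9 \left(-23 + \frac{13}{2 \cdot 109}\right) = - 9 \left(-23 + \frac{13}{2} \cdot \frac{1}{109}\right) = - 9 \left(-23 + \frac{13}{218}\right) = \left(-9\right) \left(- \frac{5001}{218}\right) = \frac{45009}{218}$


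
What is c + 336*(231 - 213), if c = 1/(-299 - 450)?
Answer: 4529951/749 ≈ 6048.0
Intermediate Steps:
c = -1/749 (c = 1/(-749) = -1/749 ≈ -0.0013351)
c + 336*(231 - 213) = -1/749 + 336*(231 - 213) = -1/749 + 336*18 = -1/749 + 6048 = 4529951/749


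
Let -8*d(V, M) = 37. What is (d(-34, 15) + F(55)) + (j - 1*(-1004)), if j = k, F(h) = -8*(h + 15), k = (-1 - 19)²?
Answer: 6715/8 ≈ 839.38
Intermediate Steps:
d(V, M) = -37/8 (d(V, M) = -⅛*37 = -37/8)
k = 400 (k = (-20)² = 400)
F(h) = -120 - 8*h (F(h) = -8*(15 + h) = -120 - 8*h)
j = 400
(d(-34, 15) + F(55)) + (j - 1*(-1004)) = (-37/8 + (-120 - 8*55)) + (400 - 1*(-1004)) = (-37/8 + (-120 - 440)) + (400 + 1004) = (-37/8 - 560) + 1404 = -4517/8 + 1404 = 6715/8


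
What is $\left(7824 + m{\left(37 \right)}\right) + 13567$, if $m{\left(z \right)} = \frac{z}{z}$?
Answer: $21392$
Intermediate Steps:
$m{\left(z \right)} = 1$
$\left(7824 + m{\left(37 \right)}\right) + 13567 = \left(7824 + 1\right) + 13567 = 7825 + 13567 = 21392$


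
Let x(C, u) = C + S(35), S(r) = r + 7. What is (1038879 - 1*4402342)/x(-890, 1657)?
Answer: 3363463/848 ≈ 3966.3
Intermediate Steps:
S(r) = 7 + r
x(C, u) = 42 + C (x(C, u) = C + (7 + 35) = C + 42 = 42 + C)
(1038879 - 1*4402342)/x(-890, 1657) = (1038879 - 1*4402342)/(42 - 890) = (1038879 - 4402342)/(-848) = -3363463*(-1/848) = 3363463/848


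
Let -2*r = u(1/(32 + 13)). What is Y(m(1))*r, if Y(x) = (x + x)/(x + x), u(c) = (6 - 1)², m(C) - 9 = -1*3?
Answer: -25/2 ≈ -12.500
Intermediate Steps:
m(C) = 6 (m(C) = 9 - 1*3 = 9 - 3 = 6)
u(c) = 25 (u(c) = 5² = 25)
r = -25/2 (r = -½*25 = -25/2 ≈ -12.500)
Y(x) = 1 (Y(x) = (2*x)/((2*x)) = (2*x)*(1/(2*x)) = 1)
Y(m(1))*r = 1*(-25/2) = -25/2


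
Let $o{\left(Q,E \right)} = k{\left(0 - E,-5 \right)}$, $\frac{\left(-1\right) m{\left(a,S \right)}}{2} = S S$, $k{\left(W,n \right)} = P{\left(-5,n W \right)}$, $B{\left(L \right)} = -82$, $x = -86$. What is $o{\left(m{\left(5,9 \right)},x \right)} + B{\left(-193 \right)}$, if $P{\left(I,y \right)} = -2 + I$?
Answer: $-89$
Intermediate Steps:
$k{\left(W,n \right)} = -7$ ($k{\left(W,n \right)} = -2 - 5 = -7$)
$m{\left(a,S \right)} = - 2 S^{2}$ ($m{\left(a,S \right)} = - 2 S S = - 2 S^{2}$)
$o{\left(Q,E \right)} = -7$
$o{\left(m{\left(5,9 \right)},x \right)} + B{\left(-193 \right)} = -7 - 82 = -89$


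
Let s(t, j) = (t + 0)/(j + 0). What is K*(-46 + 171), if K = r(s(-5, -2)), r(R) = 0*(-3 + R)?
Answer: 0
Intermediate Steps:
s(t, j) = t/j
r(R) = 0
K = 0
K*(-46 + 171) = 0*(-46 + 171) = 0*125 = 0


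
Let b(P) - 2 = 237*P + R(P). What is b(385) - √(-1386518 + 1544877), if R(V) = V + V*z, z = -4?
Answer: 90092 - √158359 ≈ 89694.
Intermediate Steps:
R(V) = -3*V (R(V) = V + V*(-4) = V - 4*V = -3*V)
b(P) = 2 + 234*P (b(P) = 2 + (237*P - 3*P) = 2 + 234*P)
b(385) - √(-1386518 + 1544877) = (2 + 234*385) - √(-1386518 + 1544877) = (2 + 90090) - √158359 = 90092 - √158359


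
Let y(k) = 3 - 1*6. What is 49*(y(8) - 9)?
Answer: -588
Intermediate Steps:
y(k) = -3 (y(k) = 3 - 6 = -3)
49*(y(8) - 9) = 49*(-3 - 9) = 49*(-12) = -588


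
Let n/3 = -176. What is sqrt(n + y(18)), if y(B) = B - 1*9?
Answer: I*sqrt(519) ≈ 22.782*I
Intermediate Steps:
n = -528 (n = 3*(-176) = -528)
y(B) = -9 + B (y(B) = B - 9 = -9 + B)
sqrt(n + y(18)) = sqrt(-528 + (-9 + 18)) = sqrt(-528 + 9) = sqrt(-519) = I*sqrt(519)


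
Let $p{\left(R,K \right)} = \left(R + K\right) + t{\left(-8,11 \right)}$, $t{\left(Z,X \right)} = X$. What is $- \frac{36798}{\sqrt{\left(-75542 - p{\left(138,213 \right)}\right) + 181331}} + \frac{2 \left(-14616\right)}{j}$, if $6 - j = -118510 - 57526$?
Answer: $- \frac{14616}{88021} - \frac{36798 \sqrt{105427}}{105427} \approx -113.5$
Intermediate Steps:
$j = 176042$ ($j = 6 - \left(-118510 - 57526\right) = 6 - -176036 = 6 + 176036 = 176042$)
$p{\left(R,K \right)} = 11 + K + R$ ($p{\left(R,K \right)} = \left(R + K\right) + 11 = \left(K + R\right) + 11 = 11 + K + R$)
$- \frac{36798}{\sqrt{\left(-75542 - p{\left(138,213 \right)}\right) + 181331}} + \frac{2 \left(-14616\right)}{j} = - \frac{36798}{\sqrt{\left(-75542 - \left(11 + 213 + 138\right)\right) + 181331}} + \frac{2 \left(-14616\right)}{176042} = - \frac{36798}{\sqrt{\left(-75542 - 362\right) + 181331}} - \frac{14616}{88021} = - \frac{36798}{\sqrt{-75904 + 181331}} - \frac{14616}{88021} = - \frac{36798}{\sqrt{105427}} - \frac{14616}{88021} = - 36798 \frac{\sqrt{105427}}{105427} - \frac{14616}{88021} = - \frac{36798 \sqrt{105427}}{105427} - \frac{14616}{88021} = - \frac{14616}{88021} - \frac{36798 \sqrt{105427}}{105427}$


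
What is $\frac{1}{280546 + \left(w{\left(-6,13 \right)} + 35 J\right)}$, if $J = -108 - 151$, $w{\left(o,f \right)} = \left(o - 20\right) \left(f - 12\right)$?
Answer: $\frac{1}{271455} \approx 3.6839 \cdot 10^{-6}$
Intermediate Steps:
$w{\left(o,f \right)} = \left(-20 + o\right) \left(-12 + f\right)$
$J = -259$
$\frac{1}{280546 + \left(w{\left(-6,13 \right)} + 35 J\right)} = \frac{1}{280546 + \left(\left(240 - 260 - -72 + 13 \left(-6\right)\right) + 35 \left(-259\right)\right)} = \frac{1}{280546 + \left(\left(240 - 260 + 72 - 78\right) - 9065\right)} = \frac{1}{280546 - 9091} = \frac{1}{271455}$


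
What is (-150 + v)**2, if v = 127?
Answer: 529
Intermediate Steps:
(-150 + v)**2 = (-150 + 127)**2 = (-23)**2 = 529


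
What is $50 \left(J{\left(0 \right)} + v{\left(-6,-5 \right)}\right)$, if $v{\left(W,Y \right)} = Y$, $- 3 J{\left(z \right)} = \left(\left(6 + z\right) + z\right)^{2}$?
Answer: $-850$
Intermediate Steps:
$J{\left(z \right)} = - \frac{\left(6 + 2 z\right)^{2}}{3}$ ($J{\left(z \right)} = - \frac{\left(\left(6 + z\right) + z\right)^{2}}{3} = - \frac{\left(6 + 2 z\right)^{2}}{3}$)
$50 \left(J{\left(0 \right)} + v{\left(-6,-5 \right)}\right) = 50 \left(- \frac{4 \left(3 + 0\right)^{2}}{3} - 5\right) = 50 \left(- \frac{4 \cdot 3^{2}}{3} - 5\right) = 50 \left(\left(- \frac{4}{3}\right) 9 - 5\right) = 50 \left(-12 - 5\right) = 50 \left(-17\right) = -850$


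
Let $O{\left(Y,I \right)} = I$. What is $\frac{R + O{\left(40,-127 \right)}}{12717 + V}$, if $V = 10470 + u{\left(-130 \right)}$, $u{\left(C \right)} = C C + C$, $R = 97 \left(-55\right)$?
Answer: $- \frac{5462}{39957} \approx -0.1367$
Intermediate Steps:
$R = -5335$
$u{\left(C \right)} = C + C^{2}$ ($u{\left(C \right)} = C^{2} + C = C + C^{2}$)
$V = 27240$ ($V = 10470 - 130 \left(1 - 130\right) = 10470 - -16770 = 10470 + 16770 = 27240$)
$\frac{R + O{\left(40,-127 \right)}}{12717 + V} = \frac{-5335 - 127}{12717 + 27240} = - \frac{5462}{39957}$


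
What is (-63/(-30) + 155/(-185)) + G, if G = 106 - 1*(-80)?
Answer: 69287/370 ≈ 187.26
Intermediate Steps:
G = 186 (G = 106 + 80 = 186)
(-63/(-30) + 155/(-185)) + G = (-63/(-30) + 155/(-185)) + 186 = (-63*(-1/30) + 155*(-1/185)) + 186 = (21/10 - 31/37) + 186 = 467/370 + 186 = 69287/370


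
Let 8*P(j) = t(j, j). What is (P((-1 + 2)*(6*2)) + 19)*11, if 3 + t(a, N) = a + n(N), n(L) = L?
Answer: 1903/8 ≈ 237.88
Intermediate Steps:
t(a, N) = -3 + N + a (t(a, N) = -3 + (a + N) = -3 + (N + a) = -3 + N + a)
P(j) = -3/8 + j/4 (P(j) = (-3 + j + j)/8 = (-3 + 2*j)/8 = -3/8 + j/4)
(P((-1 + 2)*(6*2)) + 19)*11 = ((-3/8 + ((-1 + 2)*(6*2))/4) + 19)*11 = ((-3/8 + (1*12)/4) + 19)*11 = ((-3/8 + (¼)*12) + 19)*11 = ((-3/8 + 3) + 19)*11 = (21/8 + 19)*11 = (173/8)*11 = 1903/8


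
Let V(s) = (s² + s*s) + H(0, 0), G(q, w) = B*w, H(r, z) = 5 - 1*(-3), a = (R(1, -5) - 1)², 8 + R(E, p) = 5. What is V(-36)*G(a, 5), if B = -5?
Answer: -65000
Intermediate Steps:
R(E, p) = -3 (R(E, p) = -8 + 5 = -3)
a = 16 (a = (-3 - 1)² = (-4)² = 16)
H(r, z) = 8 (H(r, z) = 5 + 3 = 8)
G(q, w) = -5*w
V(s) = 8 + 2*s² (V(s) = (s² + s*s) + 8 = (s² + s²) + 8 = 2*s² + 8 = 8 + 2*s²)
V(-36)*G(a, 5) = (8 + 2*(-36)²)*(-5*5) = (8 + 2*1296)*(-25) = (8 + 2592)*(-25) = 2600*(-25) = -65000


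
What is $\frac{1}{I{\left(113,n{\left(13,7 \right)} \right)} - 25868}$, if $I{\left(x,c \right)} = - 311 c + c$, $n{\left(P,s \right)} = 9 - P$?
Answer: $- \frac{1}{24628} \approx -4.0604 \cdot 10^{-5}$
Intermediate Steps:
$I{\left(x,c \right)} = - 310 c$
$\frac{1}{I{\left(113,n{\left(13,7 \right)} \right)} - 25868} = \frac{1}{- 310 \left(9 - 13\right) - 25868} = \frac{1}{\left(-310\right) \left(-4\right) - 25868} = \frac{1}{1240 - 25868} = \frac{1}{-24628} = - \frac{1}{24628}$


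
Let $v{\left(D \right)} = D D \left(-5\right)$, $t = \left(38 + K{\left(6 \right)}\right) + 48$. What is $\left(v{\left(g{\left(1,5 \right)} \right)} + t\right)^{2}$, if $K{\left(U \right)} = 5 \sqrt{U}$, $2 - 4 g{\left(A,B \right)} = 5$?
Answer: $\frac{1809961}{256} + \frac{6655 \sqrt{6}}{8} \approx 9107.8$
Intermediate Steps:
$g{\left(A,B \right)} = - \frac{3}{4}$ ($g{\left(A,B \right)} = \frac{1}{2} - \frac{5}{4} = - \frac{3}{4}$)
$t = 86 + 5 \sqrt{6}$ ($t = \left(38 + 5 \sqrt{6}\right) + 48 = 86 + 5 \sqrt{6} \approx 98.247$)
$v{\left(D \right)} = - 5 D^{2}$ ($v{\left(D \right)} = D^{2} \left(-5\right) = - 5 D^{2}$)
$\left(v{\left(g{\left(1,5 \right)} \right)} + t\right)^{2} = \left(- 5 \left(- \frac{3}{4}\right)^{2} + \left(86 + 5 \sqrt{6}\right)\right)^{2} = \left(\left(-5\right) \frac{9}{16} + \left(86 + 5 \sqrt{6}\right)\right)^{2} = \left(- \frac{45}{16} + \left(86 + 5 \sqrt{6}\right)\right)^{2} = \left(\frac{1331}{16} + 5 \sqrt{6}\right)^{2}$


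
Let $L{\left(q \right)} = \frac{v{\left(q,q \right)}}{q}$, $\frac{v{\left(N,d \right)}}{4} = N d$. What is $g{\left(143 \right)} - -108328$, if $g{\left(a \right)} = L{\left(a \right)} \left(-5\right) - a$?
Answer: $105325$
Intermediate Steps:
$v{\left(N,d \right)} = 4 N d$
$L{\left(q \right)} = 4 q$ ($L{\left(q \right)} = \frac{4 q q}{q} = \frac{4 q^{2}}{q} = 4 q$)
$g{\left(a \right)} = - 21 a$ ($g{\left(a \right)} = 4 a \left(-5\right) - a = - 20 a - a = - 21 a$)
$g{\left(143 \right)} - -108328 = \left(-21\right) 143 - -108328 = -3003 + 108328 = 105325$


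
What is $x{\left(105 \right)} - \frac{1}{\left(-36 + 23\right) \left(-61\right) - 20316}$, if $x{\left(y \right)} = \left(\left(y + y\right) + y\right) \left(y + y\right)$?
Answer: $\frac{1291446451}{19523} \approx 66150.0$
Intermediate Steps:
$x{\left(y \right)} = 6 y^{2}$ ($x{\left(y \right)} = \left(2 y + y\right) 2 y = 3 y 2 y = 6 y^{2}$)
$x{\left(105 \right)} - \frac{1}{\left(-36 + 23\right) \left(-61\right) - 20316} = 6 \cdot 105^{2} - \frac{1}{\left(-36 + 23\right) \left(-61\right) - 20316} = 6 \cdot 11025 - \frac{1}{\left(-13\right) \left(-61\right) - 20316} = 66150 - \frac{1}{793 - 20316} = 66150 - \frac{1}{-19523} = 66150 - - \frac{1}{19523} = 66150 + \frac{1}{19523} = \frac{1291446451}{19523}$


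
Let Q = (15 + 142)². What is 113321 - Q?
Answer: 88672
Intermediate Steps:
Q = 24649 (Q = 157² = 24649)
113321 - Q = 113321 - 1*24649 = 113321 - 24649 = 88672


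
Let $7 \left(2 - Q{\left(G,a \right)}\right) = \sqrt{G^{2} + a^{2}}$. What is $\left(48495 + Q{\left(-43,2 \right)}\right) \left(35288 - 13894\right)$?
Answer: $1037544818 - \frac{21394 \sqrt{1853}}{7} \approx 1.0374 \cdot 10^{9}$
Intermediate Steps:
$Q{\left(G,a \right)} = 2 - \frac{\sqrt{G^{2} + a^{2}}}{7}$
$\left(48495 + Q{\left(-43,2 \right)}\right) \left(35288 - 13894\right) = \left(48495 + \left(2 - \frac{\sqrt{\left(-43\right)^{2} + 2^{2}}}{7}\right)\right) \left(35288 - 13894\right) = \left(48495 + \left(2 - \frac{\sqrt{1849 + 4}}{7}\right)\right) 21394 = \left(48495 + \left(2 - \frac{\sqrt{1853}}{7}\right)\right) 21394 = \left(48497 - \frac{\sqrt{1853}}{7}\right) 21394 = 1037544818 - \frac{21394 \sqrt{1853}}{7}$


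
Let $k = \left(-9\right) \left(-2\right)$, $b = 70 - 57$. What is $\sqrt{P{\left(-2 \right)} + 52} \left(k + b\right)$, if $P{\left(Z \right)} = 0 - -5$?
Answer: $31 \sqrt{57} \approx 234.04$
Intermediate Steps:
$b = 13$
$P{\left(Z \right)} = 5$ ($P{\left(Z \right)} = 0 + 5 = 5$)
$k = 18$
$\sqrt{P{\left(-2 \right)} + 52} \left(k + b\right) = \sqrt{5 + 52} \left(18 + 13\right) = \sqrt{57} \cdot 31 = 31 \sqrt{57}$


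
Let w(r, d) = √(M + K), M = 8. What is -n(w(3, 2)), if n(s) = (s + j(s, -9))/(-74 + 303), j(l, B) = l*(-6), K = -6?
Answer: 5*√2/229 ≈ 0.030878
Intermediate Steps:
j(l, B) = -6*l
w(r, d) = √2 (w(r, d) = √(8 - 6) = √2)
n(s) = -5*s/229 (n(s) = (s - 6*s)/(-74 + 303) = -5*s/229)
-n(w(3, 2)) = -(-5)*√2/229 = 5*√2/229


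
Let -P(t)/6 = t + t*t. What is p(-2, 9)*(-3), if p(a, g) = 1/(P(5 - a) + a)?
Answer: 3/338 ≈ 0.0088757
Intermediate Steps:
P(t) = -6*t - 6*t² (P(t) = -6*(t + t*t) = -6*(t + t²) = -6*t - 6*t²)
p(a, g) = 1/(a - 6*(5 - a)*(6 - a)) (p(a, g) = 1/(-6*(5 - a)*(1 + (5 - a)) + a) = 1/(-6*(5 - a)*(6 - a) + a) = 1/(a - 6*(5 - a)*(6 - a)))
p(-2, 9)*(-3) = -3/(-2 - 6*(-6 - 2)*(-5 - 2)) = -3/(-2 - 6*(-8)*(-7)) = -3/(-2 - 336) = -3/(-338) = -1/338*(-3) = 3/338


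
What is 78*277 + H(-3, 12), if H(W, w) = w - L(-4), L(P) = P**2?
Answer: 21602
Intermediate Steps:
H(W, w) = -16 + w (H(W, w) = w - 1*(-4)**2 = w - 1*16 = w - 16 = -16 + w)
78*277 + H(-3, 12) = 78*277 + (-16 + 12) = 21606 - 4 = 21602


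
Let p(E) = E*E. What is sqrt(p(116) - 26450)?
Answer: I*sqrt(12994) ≈ 113.99*I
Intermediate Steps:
p(E) = E**2
sqrt(p(116) - 26450) = sqrt(116**2 - 26450) = sqrt(13456 - 26450) = sqrt(-12994) = I*sqrt(12994)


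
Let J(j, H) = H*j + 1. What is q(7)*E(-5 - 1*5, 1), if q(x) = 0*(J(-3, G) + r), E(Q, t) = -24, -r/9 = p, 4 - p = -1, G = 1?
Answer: 0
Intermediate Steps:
p = 5 (p = 4 - 1*(-1) = 4 + 1 = 5)
J(j, H) = 1 + H*j
r = -45 (r = -9*5 = -45)
q(x) = 0 (q(x) = 0*((1 + 1*(-3)) - 45) = 0*((1 - 3) - 45) = 0*(-2 - 45) = 0*(-47) = 0)
q(7)*E(-5 - 1*5, 1) = 0*(-24) = 0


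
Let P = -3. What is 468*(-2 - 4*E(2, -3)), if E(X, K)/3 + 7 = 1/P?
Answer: 40248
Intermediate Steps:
E(X, K) = -22 (E(X, K) = -21 + 3/(-3) = -21 + 3*(-1/3) = -21 - 1 = -22)
468*(-2 - 4*E(2, -3)) = 468*(-2 - 4*(-22)) = 468*(-2 + 88) = 468*86 = 40248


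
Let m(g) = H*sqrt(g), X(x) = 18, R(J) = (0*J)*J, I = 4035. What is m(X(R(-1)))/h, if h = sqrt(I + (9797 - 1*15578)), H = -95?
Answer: 95*I*sqrt(97)/97 ≈ 9.6458*I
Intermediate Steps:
R(J) = 0 (R(J) = 0*J = 0)
m(g) = -95*sqrt(g)
h = 3*I*sqrt(194) (h = sqrt(4035 + (9797 - 1*15578)) = sqrt(4035 + (9797 - 15578)) = sqrt(4035 - 5781) = sqrt(-1746) = 3*I*sqrt(194) ≈ 41.785*I)
m(X(R(-1)))/h = (-285*sqrt(2))/((3*I*sqrt(194))) = (-285*sqrt(2))*(-I*sqrt(194)/582) = 95*I*sqrt(97)/97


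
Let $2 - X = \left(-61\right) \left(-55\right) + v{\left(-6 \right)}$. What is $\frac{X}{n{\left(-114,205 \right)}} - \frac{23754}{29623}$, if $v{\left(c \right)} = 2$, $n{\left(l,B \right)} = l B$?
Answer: $- \frac{91149163}{138457902} \approx -0.65832$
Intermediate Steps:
$n{\left(l,B \right)} = B l$
$X = -3355$ ($X = 2 - \left(\left(-61\right) \left(-55\right) + 2\right) = 2 - \left(3355 + 2\right) = 2 - 3357 = -3355$)
$\frac{X}{n{\left(-114,205 \right)}} - \frac{23754}{29623} = - \frac{3355}{205 \left(-114\right)} - \frac{23754}{29623} = - \frac{3355}{-23370} - \frac{23754}{29623} = \left(-3355\right) \left(- \frac{1}{23370}\right) - \frac{23754}{29623} = \frac{671}{4674} - \frac{23754}{29623} = - \frac{91149163}{138457902}$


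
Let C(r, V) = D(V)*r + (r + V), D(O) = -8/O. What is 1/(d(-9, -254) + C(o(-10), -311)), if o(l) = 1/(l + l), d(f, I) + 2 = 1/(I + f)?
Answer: -1635860/512114297 ≈ -0.0031943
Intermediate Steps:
d(f, I) = -2 + 1/(I + f)
o(l) = 1/(2*l)
C(r, V) = V + r - 8*r/V (C(r, V) = (-8/V)*r + (r + V) = -8*r/V + (V + r) = V + r - 8*r/V)
1/(d(-9, -254) + C(o(-10), -311)) = 1/((1 - 2*(-254) - 2*(-9))/(-254 - 9) + (-311 + (½)/(-10) - 8*(½)/(-10)/(-311))) = 1/((1 + 508 + 18)/(-263) + (-311 + (½)*(-⅒) - 8*(½)*(-⅒)*(-1/311))) = 1/(-1/263*527 + (-311 - 1/20 - 8*(-1/20)*(-1/311))) = 1/(-527/263 + (-311 - 1/20 - 2/1555)) = 1/(-527/263 - 1934739/6220) = 1/(-512114297/1635860) = -1635860/512114297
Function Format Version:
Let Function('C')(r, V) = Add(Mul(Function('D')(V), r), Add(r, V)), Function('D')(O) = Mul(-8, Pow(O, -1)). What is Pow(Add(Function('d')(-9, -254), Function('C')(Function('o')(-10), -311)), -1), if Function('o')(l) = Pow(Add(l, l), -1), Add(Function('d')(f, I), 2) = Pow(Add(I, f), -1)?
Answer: Rational(-1635860, 512114297) ≈ -0.0031943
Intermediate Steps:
Function('d')(f, I) = Add(-2, Pow(Add(I, f), -1))
Function('o')(l) = Mul(Rational(1, 2), Pow(l, -1)) (Function('o')(l) = Pow(Mul(2, l), -1) = Mul(Rational(1, 2), Pow(l, -1)))
Function('C')(r, V) = Add(V, r, Mul(-8, r, Pow(V, -1))) (Function('C')(r, V) = Add(Mul(Mul(-8, Pow(V, -1)), r), Add(r, V)) = Add(Mul(-8, r, Pow(V, -1)), Add(V, r)) = Add(V, r, Mul(-8, r, Pow(V, -1))))
Pow(Add(Function('d')(-9, -254), Function('C')(Function('o')(-10), -311)), -1) = Pow(Add(Mul(Pow(Add(-254, -9), -1), Add(1, Mul(-2, -254), Mul(-2, -9))), Add(-311, Mul(Rational(1, 2), Pow(-10, -1)), Mul(-8, Mul(Rational(1, 2), Pow(-10, -1)), Pow(-311, -1)))), -1) = Pow(Add(Mul(Pow(-263, -1), Add(1, 508, 18)), Add(-311, Mul(Rational(1, 2), Rational(-1, 10)), Mul(-8, Mul(Rational(1, 2), Rational(-1, 10)), Rational(-1, 311)))), -1) = Pow(Add(Mul(Rational(-1, 263), 527), Add(-311, Rational(-1, 20), Mul(-8, Rational(-1, 20), Rational(-1, 311)))), -1) = Pow(Add(Rational(-527, 263), Add(-311, Rational(-1, 20), Rational(-2, 1555))), -1) = Pow(Add(Rational(-527, 263), Rational(-1934739, 6220)), -1) = Pow(Rational(-512114297, 1635860), -1) = Rational(-1635860, 512114297)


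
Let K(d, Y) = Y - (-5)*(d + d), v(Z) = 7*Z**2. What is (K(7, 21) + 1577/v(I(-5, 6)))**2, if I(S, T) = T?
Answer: 600691081/63504 ≈ 9459.1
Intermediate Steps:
K(d, Y) = Y + 10*d (K(d, Y) = Y - (-5)*2*d = Y - (-10)*d = Y + 10*d)
(K(7, 21) + 1577/v(I(-5, 6)))**2 = ((21 + 10*7) + 1577/((7*6**2)))**2 = ((21 + 70) + 1577/((7*36)))**2 = (91 + 1577/252)**2 = (24509/252)**2 = 600691081/63504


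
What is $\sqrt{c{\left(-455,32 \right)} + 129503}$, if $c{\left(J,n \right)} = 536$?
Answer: $\sqrt{130039} \approx 360.61$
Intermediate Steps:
$\sqrt{c{\left(-455,32 \right)} + 129503} = \sqrt{536 + 129503} = \sqrt{130039}$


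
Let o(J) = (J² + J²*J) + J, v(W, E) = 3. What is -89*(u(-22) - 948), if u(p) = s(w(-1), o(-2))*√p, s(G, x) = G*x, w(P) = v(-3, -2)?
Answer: 84372 + 1602*I*√22 ≈ 84372.0 + 7514.0*I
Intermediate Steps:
w(P) = 3
o(J) = J + J² + J³ (o(J) = (J² + J³) + J = J + J² + J³)
u(p) = -18*√p (u(p) = (3*(-2*(1 - 2 + (-2)²)))*√p = (3*(-2*(1 - 2 + 4)))*√p = (3*(-2*3))*√p = (3*(-6))*√p = -18*√p)
-89*(u(-22) - 948) = -89*(-18*I*√22 - 948) = -89*(-948 - 18*I*√22) = 84372 + 1602*I*√22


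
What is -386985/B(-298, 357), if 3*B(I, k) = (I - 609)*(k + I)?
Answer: 1160955/53513 ≈ 21.695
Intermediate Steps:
B(I, k) = (-609 + I)*(I + k)/3 (B(I, k) = ((I - 609)*(k + I))/3 = ((-609 + I)*(I + k))/3 = (-609 + I)*(I + k)/3)
-386985/B(-298, 357) = -386985/(-203*(-298) - 203*357 + (⅓)*(-298)² + (⅓)*(-298)*357) = -386985/(60494 - 72471 + (⅓)*88804 - 35462) = -386985/(60494 - 72471 + 88804/3 - 35462) = -386985/(-53513/3) = -386985*(-3/53513) = 1160955/53513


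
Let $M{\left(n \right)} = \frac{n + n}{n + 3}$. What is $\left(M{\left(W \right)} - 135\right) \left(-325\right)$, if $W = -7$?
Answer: $\frac{85475}{2} \approx 42738.0$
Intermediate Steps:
$M{\left(n \right)} = \frac{2 n}{3 + n}$
$\left(M{\left(W \right)} - 135\right) \left(-325\right) = \left(2 \left(-7\right) \frac{1}{3 - 7} - 135\right) \left(-325\right) = \left(2 \left(-7\right) \frac{1}{-4} - 135\right) \left(-325\right) = \left(2 \left(-7\right) \left(- \frac{1}{4}\right) - 135\right) \left(-325\right) = \left(\frac{7}{2} - 135\right) \left(-325\right) = \left(- \frac{263}{2}\right) \left(-325\right) = \frac{85475}{2}$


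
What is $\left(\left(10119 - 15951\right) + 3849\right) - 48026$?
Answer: $-50009$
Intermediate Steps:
$\left(\left(10119 - 15951\right) + 3849\right) - 48026 = \left(-5832 + 3849\right) - 48026 = -1983 - 48026 = -50009$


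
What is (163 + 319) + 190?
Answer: 672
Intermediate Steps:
(163 + 319) + 190 = 482 + 190 = 672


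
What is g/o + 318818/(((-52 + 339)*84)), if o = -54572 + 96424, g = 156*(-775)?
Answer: 1303564217/126121002 ≈ 10.336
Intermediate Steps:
g = -120900
o = 41852
g/o + 318818/(((-52 + 339)*84)) = -120900/41852 + 318818/(((-52 + 339)*84)) = -120900*1/41852 + 318818/((287*84)) = -30225/10463 + 318818/24108 = -30225/10463 + 318818*(1/24108) = -30225/10463 + 159409/12054 = 1303564217/126121002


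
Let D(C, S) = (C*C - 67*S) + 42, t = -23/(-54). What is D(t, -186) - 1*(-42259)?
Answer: 159689437/2916 ≈ 54763.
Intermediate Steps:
t = 23/54 (t = -23*(-1/54) = 23/54 ≈ 0.42593)
D(C, S) = 42 + C**2 - 67*S (D(C, S) = (C**2 - 67*S) + 42 = 42 + C**2 - 67*S)
D(t, -186) - 1*(-42259) = (42 + (23/54)**2 - 67*(-186)) - 1*(-42259) = (42 + 529/2916 + 12462) + 42259 = 36462193/2916 + 42259 = 159689437/2916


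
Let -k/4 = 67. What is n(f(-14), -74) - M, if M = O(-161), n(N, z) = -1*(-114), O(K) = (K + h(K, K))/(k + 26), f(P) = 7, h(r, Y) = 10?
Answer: 27437/242 ≈ 113.38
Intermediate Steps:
k = -268 (k = -4*67 = -268)
O(K) = -5/121 - K/242 (O(K) = (K + 10)/(-268 + 26) = (10 + K)/(-242) = (10 + K)*(-1/242) = -5/121 - K/242)
n(N, z) = 114
M = 151/242 (M = -5/121 - 1/242*(-161) = -5/121 + 161/242 = 151/242 ≈ 0.62397)
n(f(-14), -74) - M = 114 - 1*151/242 = 114 - 151/242 = 27437/242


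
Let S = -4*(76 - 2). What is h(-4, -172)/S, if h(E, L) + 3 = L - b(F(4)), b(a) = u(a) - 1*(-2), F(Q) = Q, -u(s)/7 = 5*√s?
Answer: 107/296 ≈ 0.36149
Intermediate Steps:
u(s) = -35*√s
b(a) = 2 - 35*√a (b(a) = -35*√a - 1*(-2) = -35*√a + 2 = 2 - 35*√a)
S = -296 (S = -4*74 = -296)
h(E, L) = 65 + L (h(E, L) = -3 + (L - (2 - 35*√4)) = -3 + (L - (2 - 35*2)) = -3 + (L - (2 - 70)) = -3 + (L - 1*(-68)) = -3 + (L + 68) = -3 + (68 + L) = 65 + L)
h(-4, -172)/S = (65 - 172)/(-296) = -107*(-1/296) = 107/296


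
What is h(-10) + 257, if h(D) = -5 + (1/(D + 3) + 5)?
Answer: 1798/7 ≈ 256.86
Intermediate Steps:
h(D) = 1/(3 + D) (h(D) = -5 + (1/(3 + D) + 5) = -5 + (5 + 1/(3 + D)) = 1/(3 + D))
h(-10) + 257 = 1/(3 - 10) + 257 = 1/(-7) + 257 = -1/7 + 257 = 1798/7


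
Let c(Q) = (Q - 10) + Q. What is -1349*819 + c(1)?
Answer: -1104839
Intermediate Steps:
c(Q) = -10 + 2*Q (c(Q) = (-10 + Q) + Q = -10 + 2*Q)
-1349*819 + c(1) = -1349*819 + (-10 + 2*1) = -1104831 + (-10 + 2) = -1104831 - 8 = -1104839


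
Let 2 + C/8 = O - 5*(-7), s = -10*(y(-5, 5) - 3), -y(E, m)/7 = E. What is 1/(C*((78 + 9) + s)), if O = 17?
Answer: -1/93200 ≈ -1.0730e-5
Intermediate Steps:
y(E, m) = -7*E
s = -320 (s = -10*(-7*(-5) - 3) = -10*(35 - 3) = -10*32 = -320)
C = 400 (C = -16 + 8*(17 - 5*(-7)) = -16 + 8*(17 + 35) = -16 + 8*52 = -16 + 416 = 400)
1/(C*((78 + 9) + s)) = 1/(400*((78 + 9) - 320)) = 1/(400*(87 - 320)) = 1/(400*(-233)) = 1/(-93200) = -1/93200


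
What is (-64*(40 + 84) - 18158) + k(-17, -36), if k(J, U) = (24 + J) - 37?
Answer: -26124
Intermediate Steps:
k(J, U) = -13 + J
(-64*(40 + 84) - 18158) + k(-17, -36) = (-64*(40 + 84) - 18158) + (-13 - 17) = (-64*124 - 18158) - 30 = (-7936 - 18158) - 30 = -26094 - 30 = -26124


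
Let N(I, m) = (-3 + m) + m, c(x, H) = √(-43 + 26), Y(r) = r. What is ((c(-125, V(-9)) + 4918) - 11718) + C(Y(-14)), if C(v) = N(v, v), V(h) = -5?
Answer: -6831 + I*√17 ≈ -6831.0 + 4.1231*I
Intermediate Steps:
c(x, H) = I*√17 (c(x, H) = √(-17) = I*√17)
N(I, m) = -3 + 2*m
C(v) = -3 + 2*v
((c(-125, V(-9)) + 4918) - 11718) + C(Y(-14)) = ((I*√17 + 4918) - 11718) + (-3 + 2*(-14)) = ((4918 + I*√17) - 11718) + (-3 - 28) = (-6800 + I*√17) - 31 = -6831 + I*√17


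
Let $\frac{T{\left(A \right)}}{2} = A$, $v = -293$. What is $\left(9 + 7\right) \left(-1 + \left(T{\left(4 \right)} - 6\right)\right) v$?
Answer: $-4688$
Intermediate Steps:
$T{\left(A \right)} = 2 A$
$\left(9 + 7\right) \left(-1 + \left(T{\left(4 \right)} - 6\right)\right) v = \left(9 + 7\right) \left(-1 + \left(2 \cdot 4 - 6\right)\right) \left(-293\right) = 16 \left(-1 + \left(8 - 6\right)\right) \left(-293\right) = 16 \left(-1 + 2\right) \left(-293\right) = 16 \cdot 1 \left(-293\right) = 16 \left(-293\right) = -4688$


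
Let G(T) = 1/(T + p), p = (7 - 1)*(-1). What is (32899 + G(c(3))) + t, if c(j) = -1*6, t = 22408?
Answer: 663683/12 ≈ 55307.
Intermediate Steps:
c(j) = -6
p = -6 (p = 6*(-1) = -6)
G(T) = 1/(-6 + T) (G(T) = 1/(T - 6) = 1/(-6 + T))
(32899 + G(c(3))) + t = (32899 + 1/(-6 - 6)) + 22408 = (32899 + 1/(-12)) + 22408 = (32899 - 1/12) + 22408 = 394787/12 + 22408 = 663683/12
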